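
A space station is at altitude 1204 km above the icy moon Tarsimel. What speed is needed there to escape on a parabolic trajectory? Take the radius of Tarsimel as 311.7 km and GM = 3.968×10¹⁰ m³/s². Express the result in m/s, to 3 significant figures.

r = 311.7 + 1204 = 1515.7 km = 1.5157×10⁶ m.
Escape speed v_esc = √(2μ/r) = √(2 × 3.968×10¹⁰ / 1.516×10⁶) = √(5.236×10⁴) = 228.8 m/s.

v_esc ≈ 229 m/s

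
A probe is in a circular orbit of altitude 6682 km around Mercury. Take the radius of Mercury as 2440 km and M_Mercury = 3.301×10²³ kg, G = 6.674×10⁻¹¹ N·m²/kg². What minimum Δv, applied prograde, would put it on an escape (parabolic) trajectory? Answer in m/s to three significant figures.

μ = GM = 6.674×10⁻¹¹ × 3.301×10²³ = 2.203×10¹³ m³/s².
r = 2440 + 6682 = 9122.0 km = 9.1220×10⁶ m.
Circular speed v_c = √(μ/r) = 1554 m/s.
Escape speed v_esc = √(2μ/r) = √2 × v_c = 2198 m/s.
Δv = v_esc − v_c = 643.7 m/s.

Δv ≈ 644 m/s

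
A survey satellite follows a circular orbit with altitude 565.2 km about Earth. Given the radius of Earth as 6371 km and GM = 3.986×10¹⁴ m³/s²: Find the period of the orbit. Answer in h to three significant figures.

T ≈ 1.60 h

r = 6371 + 565.2 = 6936.2 km = 6.9362×10⁶ m.
Kepler's third law: T = 2π√(r³/μ) = 2π√((6.936×10⁶)³ / 3.986×10¹⁴).
r³/μ = 8.372×10⁵ s², so T = 2π × 9.150×10² = 5.749×10³ s.
Converting: 5.749×10³ s ÷ 3600 = 1.597 h.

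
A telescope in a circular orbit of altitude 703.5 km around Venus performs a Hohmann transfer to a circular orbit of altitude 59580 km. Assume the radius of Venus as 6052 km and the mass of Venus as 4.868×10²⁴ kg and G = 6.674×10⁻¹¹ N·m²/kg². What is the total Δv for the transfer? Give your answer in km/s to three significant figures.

Δv_total ≈ 3.67 km/s

μ = GM = 6.674×10⁻¹¹ × 4.868×10²⁴ = 3.249×10¹⁴ m³/s².
r₁ = 6052 + 703.5 = 6755.5 km = 6.7555×10⁶ m.
r₂ = 6052 + 59580 = 65632 km = 6.5632×10⁷ m.
Transfer ellipse a_t = (r₁ + r₂)/2 = 3.619×10⁷ m.
At r₁: circular v_c1 = √(μ/r₁) = 6935 m/s; transfer-periapsis v_p = √[μ(2/r₁ − 1/a_t)] = 9339 m/s.
Δv₁ = v_p − v_c1 = 2404 m/s.
At r₂: circular v_c2 = √(μ/r₂) = 2225 m/s; transfer-apoapsis v_a = √[μ(2/r₂ − 1/a_t)] = 961.2 m/s.
Δv₂ = v_c2 − v_a = 1264 m/s.
Total Δv = Δv₁ + Δv₂ = 3667 m/s = 3.667 km/s.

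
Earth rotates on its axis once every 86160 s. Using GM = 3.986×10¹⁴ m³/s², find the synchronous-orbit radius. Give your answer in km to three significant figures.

A synchronous orbit has period T, so by Kepler's third law a = (μT²/4π²)^(1/3).
μT²/4π² = 3.986×10¹⁴ × (8.616×10⁴)² / 39.48 = 7.495×10²² m³.
a = 4.216×10⁷ m = 42163 km.

r_sync ≈ 42200 km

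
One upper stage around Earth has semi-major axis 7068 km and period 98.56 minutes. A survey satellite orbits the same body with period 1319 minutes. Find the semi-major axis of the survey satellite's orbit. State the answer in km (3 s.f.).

a₂ ≈ 39800 km

Kepler's third law: a³ ∝ T², so a₂ = a₁ (T₂/T₁)^(2/3).
T₂/T₁ = 13.38, (T₂/T₁)^(2/3) = 5.637.
a₂ = 7068 × 5.637 = 39840 km.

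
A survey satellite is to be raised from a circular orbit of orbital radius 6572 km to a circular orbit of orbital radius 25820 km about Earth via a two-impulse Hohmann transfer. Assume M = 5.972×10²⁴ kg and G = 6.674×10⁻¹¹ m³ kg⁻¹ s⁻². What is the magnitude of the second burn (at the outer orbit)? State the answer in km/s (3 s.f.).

Δv ≈ 1.43 km/s

μ = GM = 6.674×10⁻¹¹ × 5.972×10²⁴ = 3.986×10¹⁴ m³/s².
r₁ = 6572 km = 6.572×10⁶ m.
r₂ = 25820 km = 2.582×10⁷ m.
Transfer ellipse a_t = (r₁ + r₂)/2 = 1.620×10⁷ m.
At r₁: circular v_c1 = √(μ/r₁) = 7788 m/s; transfer-perigee v_p = √[μ(2/r₁ − 1/a_t)] = 9833 m/s.
At r₂: circular v_c2 = √(μ/r₂) = 3929 m/s; transfer-apogee v_a = √[μ(2/r₂ − 1/a_t)] = 2503 m/s.
Δv₂ = v_c2 − v_a = 1426 m/s.
= 1.426 km/s.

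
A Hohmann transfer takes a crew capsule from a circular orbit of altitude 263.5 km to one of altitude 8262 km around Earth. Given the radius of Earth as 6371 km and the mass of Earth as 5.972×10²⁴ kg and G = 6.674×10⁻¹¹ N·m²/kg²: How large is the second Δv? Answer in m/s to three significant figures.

μ = GM = 6.674×10⁻¹¹ × 5.972×10²⁴ = 3.986×10¹⁴ m³/s².
r₁ = 6371 + 263.5 = 6634.5 km = 6.6345×10⁶ m.
r₂ = 6371 + 8262 = 14633 km = 1.4633×10⁷ m.
Transfer ellipse a_t = (r₁ + r₂)/2 = 1.063×10⁷ m.
At r₁: circular v_c1 = √(μ/r₁) = 7751 m/s; transfer-perigee v_p = √[μ(2/r₁ − 1/a_t)] = 9092 m/s.
At r₂: circular v_c2 = √(μ/r₂) = 5219 m/s; transfer-apogee v_a = √[μ(2/r₂ − 1/a_t)] = 4122 m/s.
Δv₂ = v_c2 − v_a = 1097 m/s.

Δv ≈ 1100 m/s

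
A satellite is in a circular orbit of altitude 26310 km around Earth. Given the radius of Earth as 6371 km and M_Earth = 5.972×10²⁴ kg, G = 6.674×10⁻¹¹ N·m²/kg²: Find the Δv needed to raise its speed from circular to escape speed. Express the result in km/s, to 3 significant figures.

μ = GM = 6.674×10⁻¹¹ × 5.972×10²⁴ = 3.986×10¹⁴ m³/s².
r = 6371 + 26310 = 32681 km = 3.2681×10⁷ m.
Circular speed v_c = √(μ/r) = 3492 m/s.
Escape speed v_esc = √(2μ/r) = √2 × v_c = 4939 m/s.
Δv = v_esc − v_c = 1447 m/s = 1.447 km/s.

Δv ≈ 1.45 km/s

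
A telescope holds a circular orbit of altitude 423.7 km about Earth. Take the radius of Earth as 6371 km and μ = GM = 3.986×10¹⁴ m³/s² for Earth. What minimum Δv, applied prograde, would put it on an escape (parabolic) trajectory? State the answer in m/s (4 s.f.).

Δv ≈ 3173 m/s

r = 6371 + 423.7 = 6794.7 km = 6.7947×10⁶ m.
Circular speed v_c = √(μ/r) = 7659 m/s.
Escape speed v_esc = √(2μ/r) = √2 × v_c = 10830 m/s.
Δv = v_esc − v_c = 3173 m/s.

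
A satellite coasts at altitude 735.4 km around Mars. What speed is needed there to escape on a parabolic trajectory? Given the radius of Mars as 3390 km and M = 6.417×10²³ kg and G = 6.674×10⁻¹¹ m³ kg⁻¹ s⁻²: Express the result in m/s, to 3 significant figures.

v_esc ≈ 4560 m/s

μ = GM = 6.674×10⁻¹¹ × 6.417×10²³ = 4.283×10¹³ m³/s².
r = 3390 + 735.4 = 4125.4 km = 4.1254×10⁶ m.
Escape speed v_esc = √(2μ/r) = √(2 × 4.283×10¹³ / 4.125×10⁶) = √(2.076×10⁷) = 4557 m/s.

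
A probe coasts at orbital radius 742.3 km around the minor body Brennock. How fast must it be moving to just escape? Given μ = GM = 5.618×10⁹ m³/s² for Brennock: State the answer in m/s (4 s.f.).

v_esc ≈ 123.0 m/s

r = 742.3 km = 7.423×10⁵ m.
Escape speed v_esc = √(2μ/r) = √(2 × 5.618×10⁹ / 7.423×10⁵) = √(1.514×10⁴) = 123.0 m/s.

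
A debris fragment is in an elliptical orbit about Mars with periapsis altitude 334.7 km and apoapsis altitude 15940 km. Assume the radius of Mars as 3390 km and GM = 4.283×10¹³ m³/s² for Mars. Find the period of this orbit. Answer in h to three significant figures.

r_p = 3390 + 334.7 = 3724.7 km = 3.7247×10⁶ m.
r_a = 3390 + 15940 = 19330 km = 1.9330×10⁷ m.
Semi-major axis a = (r_p + r_a)/2 = (3724.7 + 19330)/2 = 11527 km = 1.153×10⁷ m.
By Kepler's third law T = 2π√(a³/μ) = 2π × 5.980×10³ = 3.758×10⁴ s.
= 10.44 h.

T ≈ 10.4 h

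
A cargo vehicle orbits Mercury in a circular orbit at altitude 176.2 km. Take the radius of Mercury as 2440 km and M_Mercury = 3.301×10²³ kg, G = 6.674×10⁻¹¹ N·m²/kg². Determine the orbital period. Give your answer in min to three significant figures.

μ = GM = 6.674×10⁻¹¹ × 3.301×10²³ = 2.203×10¹³ m³/s².
r = 2440 + 176.2 = 2616.2 km = 2.6162×10⁶ m.
Kepler's third law: T = 2π√(r³/μ) = 2π√((2.616×10⁶)³ / 2.203×10¹³).
r³/μ = 8.128×10⁵ s², so T = 2π × 9.016×10² = 5.665×10³ s.
Converting: 5.665×10³ s ÷ 60.00 = 94.41 min.

T ≈ 94.4 min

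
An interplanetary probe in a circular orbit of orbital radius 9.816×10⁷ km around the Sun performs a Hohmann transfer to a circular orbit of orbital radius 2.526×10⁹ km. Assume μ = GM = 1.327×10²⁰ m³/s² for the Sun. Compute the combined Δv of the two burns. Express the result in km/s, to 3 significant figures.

r₁ = 9.816×10⁷ km = 9.816×10¹⁰ m.
r₂ = 2.526×10⁹ km = 2.526×10¹² m.
Transfer ellipse a_t = (r₁ + r₂)/2 = 1.312×10¹² m.
At r₁: circular v_c1 = √(μ/r₁) = 36770 m/s; transfer-perihelion v_p = √[μ(2/r₁ − 1/a_t)] = 51020 m/s.
Δv₁ = v_p − v_c1 = 14250 m/s.
At r₂: circular v_c2 = √(μ/r₂) = 7248 m/s; transfer-aphelion v_a = √[μ(2/r₂ − 1/a_t)] = 1982 m/s.
Δv₂ = v_c2 − v_a = 5266 m/s.
Total Δv = Δv₁ + Δv₂ = 19510 m/s = 19.51 km/s.

Δv_total ≈ 19.5 km/s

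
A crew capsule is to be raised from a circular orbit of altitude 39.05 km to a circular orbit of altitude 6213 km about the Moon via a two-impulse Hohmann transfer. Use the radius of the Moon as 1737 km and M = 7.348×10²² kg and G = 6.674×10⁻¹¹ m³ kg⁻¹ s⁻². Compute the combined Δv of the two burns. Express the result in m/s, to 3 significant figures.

μ = GM = 6.674×10⁻¹¹ × 7.348×10²² = 4.904×10¹² m³/s².
r₁ = 1737 + 39.05 = 1776.0 km = 1.7760×10⁶ m.
r₂ = 1737 + 6213 = 7950.0 km = 7.9500×10⁶ m.
Transfer ellipse a_t = (r₁ + r₂)/2 = 4.863×10⁶ m.
At r₁: circular v_c1 = √(μ/r₁) = 1662 m/s; transfer-perilune v_p = √[μ(2/r₁ − 1/a_t)] = 2125 m/s.
Δv₁ = v_p − v_c1 = 462.9 m/s.
At r₂: circular v_c2 = √(μ/r₂) = 785.4 m/s; transfer-apolune v_a = √[μ(2/r₂ − 1/a_t)] = 474.6 m/s.
Δv₂ = v_c2 − v_a = 310.8 m/s.
Total Δv = Δv₁ + Δv₂ = 773.7 m/s.

Δv_total ≈ 774 m/s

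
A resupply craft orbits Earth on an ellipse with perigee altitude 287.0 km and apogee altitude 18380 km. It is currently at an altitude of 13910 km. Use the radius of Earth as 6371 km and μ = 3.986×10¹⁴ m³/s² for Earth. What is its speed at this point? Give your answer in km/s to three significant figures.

v ≈ 3.73 km/s

r_p = 6371 + 287.0 = 6658.0 km = 6.6580×10⁶ m.
r_a = 6371 + 18380 = 24751 km = 2.4751×10⁷ m.
r = 6371 + 13910 = 20281 km = 2.028×10⁷ m.
Semi-major axis a = (r_p + r_a)/2 = 15704 km = 1.570×10⁷ m.
Vis-viva: v² = μ(2/r − 1/a) = 3.986×10¹⁴ × (9.861×10⁻⁸ − 6.368×10⁻⁸) = 1.393×10⁷ m²/s².
v = 3732 m/s = 3.732 km/s.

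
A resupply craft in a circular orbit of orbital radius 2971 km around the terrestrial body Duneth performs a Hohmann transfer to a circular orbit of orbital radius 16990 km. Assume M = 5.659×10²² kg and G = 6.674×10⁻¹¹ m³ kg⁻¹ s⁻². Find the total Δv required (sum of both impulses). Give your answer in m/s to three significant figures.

Δv_total ≈ 558 m/s

μ = GM = 6.674×10⁻¹¹ × 5.659×10²² = 3.777×10¹² m³/s².
r₁ = 2971 km = 2.971×10⁶ m.
r₂ = 16990 km = 1.699×10⁷ m.
Transfer ellipse a_t = (r₁ + r₂)/2 = 9.980×10⁶ m.
At r₁: circular v_c1 = √(μ/r₁) = 1127 m/s; transfer-periapsis v_p = √[μ(2/r₁ − 1/a_t)] = 1471 m/s.
Δv₁ = v_p − v_c1 = 343.6 m/s.
At r₂: circular v_c2 = √(μ/r₂) = 471.5 m/s; transfer-apoapsis v_a = √[μ(2/r₂ − 1/a_t)] = 257.2 m/s.
Δv₂ = v_c2 − v_a = 214.2 m/s.
Total Δv = Δv₁ + Δv₂ = 557.8 m/s.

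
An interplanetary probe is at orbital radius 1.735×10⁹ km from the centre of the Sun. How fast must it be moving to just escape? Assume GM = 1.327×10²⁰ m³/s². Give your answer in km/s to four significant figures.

v_esc ≈ 12.37 km/s

r = 1.735×10⁹ km = 1.735×10¹² m.
Escape speed v_esc = √(2μ/r) = √(2 × 1.327×10²⁰ / 1.735×10¹²) = √(1.530×10⁸) = 12370 m/s.
= 12.37 km/s.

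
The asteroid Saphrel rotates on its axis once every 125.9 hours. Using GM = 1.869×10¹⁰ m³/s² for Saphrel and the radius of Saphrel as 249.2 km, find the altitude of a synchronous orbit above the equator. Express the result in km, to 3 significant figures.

h_sync ≈ 4350 km

T = 125.9 hours = 4.532×10⁵ s.
A synchronous orbit has period T, so by Kepler's third law a = (μT²/4π²)^(1/3).
μT²/4π² = 1.869×10¹⁰ × (4.532×10⁵)² / 39.48 = 9.725×10¹⁹ m³.
a = 4.599×10⁶ m = 4598.7 km.
Altitude h = a − R = 4598.7 − 249.2 = 4349.5 km.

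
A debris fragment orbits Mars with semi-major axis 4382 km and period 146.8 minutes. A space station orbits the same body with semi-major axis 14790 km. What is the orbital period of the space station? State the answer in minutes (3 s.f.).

Kepler's third law: T² ∝ a³, so T₂ = T₁ (a₂/a₁)^(3/2).
a₂/a₁ = 3.375, (a₂/a₁)^(3/2) = 6.201.
T₂ = 146.8 × 6.201 = 910.3 minutes.

T₂ ≈ 910 minutes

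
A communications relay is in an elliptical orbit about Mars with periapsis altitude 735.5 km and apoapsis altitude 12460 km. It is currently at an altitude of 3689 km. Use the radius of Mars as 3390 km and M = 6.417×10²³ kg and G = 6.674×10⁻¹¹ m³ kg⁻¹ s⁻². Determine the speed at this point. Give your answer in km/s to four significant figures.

μ = GM = 6.674×10⁻¹¹ × 6.417×10²³ = 4.283×10¹³ m³/s².
r_p = 3390 + 735.5 = 4125.5 km = 4.1255×10⁶ m.
r_a = 3390 + 12460 = 15850 km = 1.5850×10⁷ m.
r = 3390 + 3689 = 7079.0 km = 7.079×10⁶ m.
Semi-major axis a = (r_p + r_a)/2 = 9987.8 km = 9.988×10⁶ m.
Vis-viva: v² = μ(2/r − 1/a) = 4.283×10¹³ × (2.825×10⁻⁷ − 1.001×10⁻⁷) = 7.812×10⁶ m²/s².
v = 2795 m/s = 2.795 km/s.

v ≈ 2.795 km/s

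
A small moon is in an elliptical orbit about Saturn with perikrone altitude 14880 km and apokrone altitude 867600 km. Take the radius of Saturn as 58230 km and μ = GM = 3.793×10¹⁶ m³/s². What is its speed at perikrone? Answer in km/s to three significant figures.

v ≈ 31.0 km/s

r_p = 58230 + 14880 = 73110 km = 7.3110×10⁷ m.
r_a = 58230 + 867600 = 925830 km = 9.2583×10⁸ m.
Semi-major axis a = (r_p + r_a)/2 = 4.9947×10⁵ km = 4.995×10⁸ m.
Vis-viva: v² = μ(2/r − 1/a) = 3.793×10¹⁶ × (2.736×10⁻⁸ − 2.002×10⁻⁹) = 9.617×10⁸ m²/s².
v = 31010 m/s = 31.01 km/s.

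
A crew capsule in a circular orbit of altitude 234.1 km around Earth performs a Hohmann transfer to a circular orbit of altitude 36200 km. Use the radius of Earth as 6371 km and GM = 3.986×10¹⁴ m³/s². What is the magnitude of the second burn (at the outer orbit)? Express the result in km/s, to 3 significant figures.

Δv ≈ 1.47 km/s

r₁ = 6371 + 234.1 = 6605.1 km = 6.6051×10⁶ m.
r₂ = 6371 + 36200 = 42571 km = 4.2571×10⁷ m.
Transfer ellipse a_t = (r₁ + r₂)/2 = 2.459×10⁷ m.
At r₁: circular v_c1 = √(μ/r₁) = 7768 m/s; transfer-perigee v_p = √[μ(2/r₁ − 1/a_t)] = 10220 m/s.
At r₂: circular v_c2 = √(μ/r₂) = 3060 m/s; transfer-apogee v_a = √[μ(2/r₂ − 1/a_t)] = 1586 m/s.
Δv₂ = v_c2 − v_a = 1474 m/s.
= 1.474 km/s.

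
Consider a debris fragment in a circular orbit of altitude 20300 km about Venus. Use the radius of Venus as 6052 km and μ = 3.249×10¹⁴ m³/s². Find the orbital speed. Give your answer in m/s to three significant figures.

v ≈ 3510 m/s

r = 6052 + 20300 = 26352 km = 2.6352×10⁷ m.
For a circular orbit v = √(μ/r) = √(3.249×10¹⁴ / 2.635×10⁷) = √(1.233×10⁷) = 3511 m/s.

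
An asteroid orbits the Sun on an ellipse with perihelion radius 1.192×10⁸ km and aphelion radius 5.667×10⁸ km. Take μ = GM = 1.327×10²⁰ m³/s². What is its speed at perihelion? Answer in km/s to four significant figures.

v ≈ 42.89 km/s

Semi-major axis a = (r_p + r_a)/2 = 3.4295×10⁸ km = 3.430×10¹¹ m.
Vis-viva: v² = μ(2/r − 1/a) = 1.327×10²⁰ × (1.678×10⁻¹¹ − 2.916×10⁻¹²) = 1.840×10⁹ m²/s².
v = 42890 m/s = 42.89 km/s.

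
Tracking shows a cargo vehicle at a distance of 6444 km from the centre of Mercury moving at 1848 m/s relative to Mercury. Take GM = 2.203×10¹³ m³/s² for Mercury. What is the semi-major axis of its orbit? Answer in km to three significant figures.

r = 6.444×10⁶ m.
Vis-viva rearranged: 1/a = 2/r − v²/μ = 3.104×10⁻⁷ − 1.550×10⁻⁷ = 1.553×10⁻⁷ m⁻¹.
a = 6.437×10⁶ m = 6437.3 km.

a ≈ 6440 km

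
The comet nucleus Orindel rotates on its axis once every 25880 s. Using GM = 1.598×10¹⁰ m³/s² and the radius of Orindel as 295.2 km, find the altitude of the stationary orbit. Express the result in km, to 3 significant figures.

A synchronous orbit has period T, so by Kepler's third law a = (μT²/4π²)^(1/3).
μT²/4π² = 1.598×10¹⁰ × (2.588×10⁴)² / 39.48 = 2.711×10¹⁷ m³.
a = 6.472×10⁵ m = 647.21 km.
Altitude h = a − R = 647.21 − 295.2 = 352.01 km.

h_sync ≈ 352 km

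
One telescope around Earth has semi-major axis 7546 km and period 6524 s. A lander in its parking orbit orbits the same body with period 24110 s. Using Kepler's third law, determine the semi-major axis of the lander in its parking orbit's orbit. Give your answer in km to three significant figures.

Kepler's third law: a³ ∝ T², so a₂ = a₁ (T₂/T₁)^(2/3).
T₂/T₁ = 3.696, (T₂/T₁)^(2/3) = 2.390.
a₂ = 7546 × 2.390 = 18040 km.

a₂ ≈ 18000 km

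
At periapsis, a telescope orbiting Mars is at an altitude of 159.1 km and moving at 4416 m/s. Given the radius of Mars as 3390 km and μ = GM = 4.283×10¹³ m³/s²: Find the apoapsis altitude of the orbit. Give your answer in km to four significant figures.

r_p = 3390 + 159.1 = 3549.1 km = 3.549×10⁶ m.
Specific energy ε = v²/2 − μ/r = -2.317×10⁶ J/kg, so a = −μ/(2ε) = 9.241×10⁶ m.
The apsides satisfy r_p + r_a = 2a, so the apoapsis radius is 2a − r_p = 1.493×10⁷ m = 14933 km.
Apoapsis altitude = 14933 − 3390 = 11543 km.

apoapsis altitude ≈ 11540 km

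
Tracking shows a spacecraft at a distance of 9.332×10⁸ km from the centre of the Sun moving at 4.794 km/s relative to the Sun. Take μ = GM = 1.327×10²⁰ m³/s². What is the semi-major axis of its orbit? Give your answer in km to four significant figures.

a ≈ 5.076×10⁸ km

r = 9.332×10¹¹ m.
Specific orbital energy ε = v²/2 − μ/r = (4794)²/2 − 1.327×10²⁰/9.332×10¹¹ = -1.307×10⁸ J/kg.
Since ε = −μ/(2a), a = −μ/(2ε) = 5.076×10¹¹ m = 5.0762×10⁸ km.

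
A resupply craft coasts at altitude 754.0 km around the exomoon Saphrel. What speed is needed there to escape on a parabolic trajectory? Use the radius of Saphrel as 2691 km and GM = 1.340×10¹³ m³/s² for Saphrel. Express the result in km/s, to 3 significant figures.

v_esc ≈ 2.79 km/s

r = 2691 + 754.0 = 3445.0 km = 3.4450×10⁶ m.
Escape speed v_esc = √(2μ/r) = √(2 × 1.340×10¹³ / 3.445×10⁶) = √(7.779×10⁶) = 2789 m/s.
= 2.789 km/s.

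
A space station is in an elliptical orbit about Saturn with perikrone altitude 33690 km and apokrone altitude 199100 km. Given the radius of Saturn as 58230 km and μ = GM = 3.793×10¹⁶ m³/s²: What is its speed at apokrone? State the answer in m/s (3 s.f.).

v ≈ 8810 m/s

r_p = 58230 + 33690 = 91920 km = 9.1920×10⁷ m.
r_a = 58230 + 199100 = 257330 km = 2.5733×10⁸ m.
Semi-major axis a = (r_p + r_a)/2 = 1.7462×10⁵ km = 1.746×10⁸ m.
Vis-viva: v² = μ(2/r − 1/a) = 3.793×10¹⁶ × (7.772×10⁻⁹ − 5.727×10⁻⁹) = 7.759×10⁷ m²/s².
v = 8808 m/s.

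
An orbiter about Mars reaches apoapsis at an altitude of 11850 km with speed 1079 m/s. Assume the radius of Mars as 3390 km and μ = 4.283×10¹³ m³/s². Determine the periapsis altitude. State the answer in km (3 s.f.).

r_a = 3390 + 11850 = 15240 km = 1.524×10⁷ m.
Specific energy ε = v²/2 − μ/r = -2.228×10⁶ J/kg, so a = −μ/(2ε) = 9.611×10⁶ m.
The apsides satisfy r_p + r_a = 2a, so the periapsis radius is 2a − r_a = 3.981×10⁶ m = 3981.4 km.
Periapsis altitude = 3981.4 − 3390 = 591.39 km.

periapsis altitude ≈ 591 km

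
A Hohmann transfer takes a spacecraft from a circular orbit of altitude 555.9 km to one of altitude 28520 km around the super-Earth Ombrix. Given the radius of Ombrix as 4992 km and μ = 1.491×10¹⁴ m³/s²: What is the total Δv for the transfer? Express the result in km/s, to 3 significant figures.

Δv_total ≈ 2.59 km/s

r₁ = 4992 + 555.9 = 5547.9 km = 5.5479×10⁶ m.
r₂ = 4992 + 28520 = 33512 km = 3.3512×10⁷ m.
Transfer ellipse a_t = (r₁ + r₂)/2 = 1.953×10⁷ m.
At r₁: circular v_c1 = √(μ/r₁) = 5184 m/s; transfer-periapsis v_p = √[μ(2/r₁ − 1/a_t)] = 6791 m/s.
Δv₁ = v_p − v_c1 = 1607 m/s.
At r₂: circular v_c2 = √(μ/r₂) = 2109 m/s; transfer-apoapsis v_a = √[μ(2/r₂ − 1/a_t)] = 1124 m/s.
Δv₂ = v_c2 − v_a = 985.1 m/s.
Total Δv = Δv₁ + Δv₂ = 2592 m/s = 2.592 km/s.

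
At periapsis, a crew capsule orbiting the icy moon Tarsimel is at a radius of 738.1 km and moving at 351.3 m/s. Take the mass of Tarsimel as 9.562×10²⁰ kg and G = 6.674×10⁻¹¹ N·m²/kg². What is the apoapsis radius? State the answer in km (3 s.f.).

μ = GM = 6.674×10⁻¹¹ × 9.562×10²⁰ = 6.382×10¹⁰ m³/s².
r_p = 7.381×10⁵ m.
Specific energy ε = v²/2 − μ/r = -2.476×10⁴ J/kg, so a = −μ/(2ε) = 1.289×10⁶ m.
The apsides satisfy r_p + r_a = 2a, so the apoapsis radius is 2a − r_p = 1.840×10⁶ m = 1839.8 km.

apoapsis radius ≈ 1840 km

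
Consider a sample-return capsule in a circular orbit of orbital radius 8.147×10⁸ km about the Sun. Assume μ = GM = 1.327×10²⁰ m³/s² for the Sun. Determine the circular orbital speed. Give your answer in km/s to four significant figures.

r = 8.147×10⁸ km = 8.147×10¹¹ m.
For a circular orbit v = √(μ/r) = √(1.327×10²⁰ / 8.147×10¹¹) = √(1.629×10⁸) = 12760 m/s.
That is 12.76 km/s.

v ≈ 12.76 km/s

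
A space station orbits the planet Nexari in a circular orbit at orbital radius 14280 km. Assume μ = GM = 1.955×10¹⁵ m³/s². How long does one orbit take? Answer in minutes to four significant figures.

r = 14280 km = 1.428×10⁷ m.
Kepler's third law: T = 2π√(r³/μ) = 2π√((1.428×10⁷)³ / 1.955×10¹⁵).
r³/μ = 1.489×10⁶ s², so T = 2π × 1.220×10³ = 7.668×10³ s.
Converting: 7.668×10³ s ÷ 60.00 = 127.8 minutes.

T ≈ 127.8 minutes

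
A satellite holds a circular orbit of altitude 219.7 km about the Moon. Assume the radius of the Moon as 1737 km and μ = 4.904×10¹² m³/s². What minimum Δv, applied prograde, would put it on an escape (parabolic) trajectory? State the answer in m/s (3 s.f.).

Δv ≈ 656 m/s

r = 1737 + 219.7 = 1956.7 km = 1.9567×10⁶ m.
Circular speed v_c = √(μ/r) = 1583 m/s.
Escape speed v_esc = √(2μ/r) = √2 × v_c = 2239 m/s.
Δv = v_esc − v_c = 655.7 m/s.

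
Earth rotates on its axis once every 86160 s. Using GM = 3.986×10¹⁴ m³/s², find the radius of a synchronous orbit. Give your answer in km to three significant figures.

r_sync ≈ 42200 km

A synchronous orbit has period T, so by Kepler's third law a = (μT²/4π²)^(1/3).
μT²/4π² = 3.986×10¹⁴ × (8.616×10⁴)² / 39.48 = 7.495×10²² m³.
a = 4.216×10⁷ m = 42163 km.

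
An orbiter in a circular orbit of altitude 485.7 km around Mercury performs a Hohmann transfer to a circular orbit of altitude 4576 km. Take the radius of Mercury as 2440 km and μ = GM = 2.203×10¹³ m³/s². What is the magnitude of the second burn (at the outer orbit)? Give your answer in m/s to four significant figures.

Δv ≈ 412.5 m/s

r₁ = 2440 + 485.7 = 2925.7 km = 2.9257×10⁶ m.
r₂ = 2440 + 4576 = 7016.0 km = 7.0160×10⁶ m.
Transfer ellipse a_t = (r₁ + r₂)/2 = 4.971×10⁶ m.
At r₁: circular v_c1 = √(μ/r₁) = 2744 m/s; transfer-periherm v_p = √[μ(2/r₁ − 1/a_t)] = 3260 m/s.
At r₂: circular v_c2 = √(μ/r₂) = 1772 m/s; transfer-apoherm v_a = √[μ(2/r₂ − 1/a_t)] = 1359 m/s.
Δv₂ = v_c2 − v_a = 412.5 m/s.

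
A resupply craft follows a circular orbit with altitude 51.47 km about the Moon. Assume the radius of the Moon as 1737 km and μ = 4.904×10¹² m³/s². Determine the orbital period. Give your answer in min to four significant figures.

T ≈ 113.1 min

r = 1737 + 51.47 = 1788.5 km = 1.7885×10⁶ m.
Kepler's third law: T = 2π√(r³/μ) = 2π√((1.788×10⁶)³ / 4.904×10¹²).
r³/μ = 1.167×10⁶ s², so T = 2π × 1.080×10³ = 6.786×10³ s.
Converting: 6.786×10³ s ÷ 60.00 = 113.1 min.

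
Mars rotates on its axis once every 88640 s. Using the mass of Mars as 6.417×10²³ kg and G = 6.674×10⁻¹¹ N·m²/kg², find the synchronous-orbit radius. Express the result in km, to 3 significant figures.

r_sync ≈ 20400 km

μ = GM = 6.674×10⁻¹¹ × 6.417×10²³ = 4.283×10¹³ m³/s².
A synchronous orbit has period T, so by Kepler's third law a = (μT²/4π²)^(1/3).
μT²/4π² = 4.283×10¹³ × (8.864×10⁴)² / 39.48 = 8.524×10²¹ m³.
a = 2.043×10⁷ m = 20427 km.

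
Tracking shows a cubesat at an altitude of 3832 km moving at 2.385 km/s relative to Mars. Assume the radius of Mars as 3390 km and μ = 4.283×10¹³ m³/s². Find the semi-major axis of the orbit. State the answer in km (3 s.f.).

r = 3390 + 3832 = 7222.0 km = 7.222×10⁶ m.
Specific orbital energy ε = v²/2 − μ/r = (2385)²/2 − 4.283×10¹³/7.222×10⁶ = -3.086×10⁶ J/kg.
Since ε = −μ/(2a), a = −μ/(2ε) = 6.939×10⁶ m = 6938.6 km.

a ≈ 6940 km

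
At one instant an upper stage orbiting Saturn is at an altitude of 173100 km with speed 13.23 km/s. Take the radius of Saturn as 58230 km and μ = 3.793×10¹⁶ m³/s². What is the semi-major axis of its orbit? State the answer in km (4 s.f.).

a ≈ 2.481×10⁵ km

r = 58230 + 173100 = 2.3133×10⁵ km = 2.313×10⁸ m.
Specific orbital energy ε = v²/2 − μ/r = (13230)²/2 − 3.793×10¹⁶/2.313×10⁸ = -7.645×10⁷ J/kg.
Since ε = −μ/(2a), a = −μ/(2ε) = 2.481×10⁸ m = 2.4808×10⁵ km.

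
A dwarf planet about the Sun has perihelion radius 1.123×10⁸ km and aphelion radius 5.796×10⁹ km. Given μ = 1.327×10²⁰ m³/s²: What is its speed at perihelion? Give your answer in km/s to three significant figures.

v ≈ 48.1 km/s

Semi-major axis a = (r_p + r_a)/2 = 2.9542×10⁹ km = 2.954×10¹² m.
Vis-viva: v² = μ(2/r − 1/a) = 1.327×10²⁰ × (1.781×10⁻¹¹ − 3.385×10⁻¹³) = 2.318×10⁹ m²/s².
v = 48150 m/s = 48.15 km/s.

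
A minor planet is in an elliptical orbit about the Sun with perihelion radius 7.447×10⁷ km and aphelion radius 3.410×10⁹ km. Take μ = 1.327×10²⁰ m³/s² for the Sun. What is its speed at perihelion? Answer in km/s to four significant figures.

Semi-major axis a = (r_p + r_a)/2 = 1.7422×10⁹ km = 1.742×10¹² m.
Vis-viva: v² = μ(2/r − 1/a) = 1.327×10²⁰ × (2.686×10⁻¹¹ − 5.740×10⁻¹³) = 3.488×10⁹ m²/s².
v = 59060 m/s = 59.06 km/s.

v ≈ 59.06 km/s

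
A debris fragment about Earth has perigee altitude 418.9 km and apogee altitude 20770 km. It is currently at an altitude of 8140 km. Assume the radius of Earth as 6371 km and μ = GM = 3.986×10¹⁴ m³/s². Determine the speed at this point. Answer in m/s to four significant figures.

r_p = 6371 + 418.9 = 6789.9 km = 6.7899×10⁶ m.
r_a = 6371 + 20770 = 27141 km = 2.7141×10⁷ m.
r = 6371 + 8140 = 14511 km = 1.451×10⁷ m.
Semi-major axis a = (r_p + r_a)/2 = 16965 km = 1.697×10⁷ m.
Vis-viva: v² = μ(2/r − 1/a) = 3.986×10¹⁴ × (1.378×10⁻⁷ − 5.894×10⁻⁸) = 3.144×10⁷ m²/s².
v = 5607 m/s.

v ≈ 5607 m/s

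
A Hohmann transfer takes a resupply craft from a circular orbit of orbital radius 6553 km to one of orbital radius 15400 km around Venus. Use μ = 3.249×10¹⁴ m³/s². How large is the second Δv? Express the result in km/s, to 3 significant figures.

r₁ = 6553 km = 6.553×10⁶ m.
r₂ = 15400 km = 1.540×10⁷ m.
Transfer ellipse a_t = (r₁ + r₂)/2 = 1.098×10⁷ m.
At r₁: circular v_c1 = √(μ/r₁) = 7041 m/s; transfer-periapsis v_p = √[μ(2/r₁ − 1/a_t)] = 8340 m/s.
At r₂: circular v_c2 = √(μ/r₂) = 4593 m/s; transfer-apoapsis v_a = √[μ(2/r₂ − 1/a_t)] = 3549 m/s.
Δv₂ = v_c2 − v_a = 1044 m/s.
= 1.044 km/s.

Δv ≈ 1.04 km/s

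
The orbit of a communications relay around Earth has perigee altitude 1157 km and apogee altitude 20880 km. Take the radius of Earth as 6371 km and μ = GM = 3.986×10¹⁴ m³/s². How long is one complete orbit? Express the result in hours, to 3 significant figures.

r_p = 6371 + 1157 = 7528.0 km = 7.5280×10⁶ m.
r_a = 6371 + 20880 = 27251 km = 2.7251×10⁷ m.
Semi-major axis a = (r_p + r_a)/2 = (7528.0 + 27251)/2 = 17390 km = 1.739×10⁷ m.
By Kepler's third law T = 2π√(a³/μ) = 2π × 3.632×10³ = 2.282×10⁴ s.
= 6.339 hours.

T ≈ 6.34 hours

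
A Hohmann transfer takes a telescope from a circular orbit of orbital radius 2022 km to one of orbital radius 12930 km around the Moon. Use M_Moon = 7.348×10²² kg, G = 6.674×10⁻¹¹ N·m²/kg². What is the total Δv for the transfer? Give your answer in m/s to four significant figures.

Δv_total ≈ 786.3 m/s

μ = GM = 6.674×10⁻¹¹ × 7.348×10²² = 4.904×10¹² m³/s².
r₁ = 2022 km = 2.022×10⁶ m.
r₂ = 12930 km = 1.293×10⁷ m.
Transfer ellipse a_t = (r₁ + r₂)/2 = 7.476×10⁶ m.
At r₁: circular v_c1 = √(μ/r₁) = 1557 m/s; transfer-perilune v_p = √[μ(2/r₁ − 1/a_t)] = 2048 m/s.
Δv₁ = v_p − v_c1 = 490.7 m/s.
At r₂: circular v_c2 = √(μ/r₂) = 615.9 m/s; transfer-apolune v_a = √[μ(2/r₂ − 1/a_t)] = 320.3 m/s.
Δv₂ = v_c2 − v_a = 295.6 m/s.
Total Δv = Δv₁ + Δv₂ = 786.3 m/s.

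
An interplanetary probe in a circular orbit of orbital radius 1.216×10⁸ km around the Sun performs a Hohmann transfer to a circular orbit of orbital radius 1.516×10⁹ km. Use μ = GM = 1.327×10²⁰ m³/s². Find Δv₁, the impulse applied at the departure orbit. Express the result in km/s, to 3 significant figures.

r₁ = 1.216×10⁸ km = 1.216×10¹¹ m.
r₂ = 1.516×10⁹ km = 1.516×10¹² m.
Transfer ellipse a_t = (r₁ + r₂)/2 = 8.188×10¹¹ m.
At r₁: circular v_c1 = √(μ/r₁) = 33030 m/s; transfer-perihelion v_p = √[μ(2/r₁ − 1/a_t)] = 44950 m/s.
Δv₁ = v_p − v_c1 = 11920 m/s.
= 11.92 km/s.

Δv ≈ 11.9 km/s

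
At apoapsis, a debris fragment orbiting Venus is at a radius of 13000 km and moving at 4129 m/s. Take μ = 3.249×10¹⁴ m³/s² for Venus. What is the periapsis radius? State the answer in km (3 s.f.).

periapsis radius ≈ 6730 km

r_a = 1.300×10⁷ m.
Specific energy ε = v²/2 − μ/r = -1.647×10⁷ J/kg, so a = −μ/(2ε) = 9.865×10⁶ m.
The apsides satisfy r_p + r_a = 2a, so the periapsis radius is 2a − r_a = 6.729×10⁶ m = 6729.2 km.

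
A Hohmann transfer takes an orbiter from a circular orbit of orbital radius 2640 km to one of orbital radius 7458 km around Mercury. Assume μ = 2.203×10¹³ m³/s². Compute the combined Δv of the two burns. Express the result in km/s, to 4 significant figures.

r₁ = 2640 km = 2.640×10⁶ m.
r₂ = 7458 km = 7.458×10⁶ m.
Transfer ellipse a_t = (r₁ + r₂)/2 = 5.049×10⁶ m.
At r₁: circular v_c1 = √(μ/r₁) = 2889 m/s; transfer-periherm v_p = √[μ(2/r₁ − 1/a_t)] = 3511 m/s.
Δv₁ = v_p − v_c1 = 622.1 m/s.
At r₂: circular v_c2 = √(μ/r₂) = 1719 m/s; transfer-apoherm v_a = √[μ(2/r₂ − 1/a_t)] = 1243 m/s.
Δv₂ = v_c2 − v_a = 475.9 m/s.
Total Δv = Δv₁ + Δv₂ = 1098 m/s = 1.098 km/s.

Δv_total ≈ 1.098 km/s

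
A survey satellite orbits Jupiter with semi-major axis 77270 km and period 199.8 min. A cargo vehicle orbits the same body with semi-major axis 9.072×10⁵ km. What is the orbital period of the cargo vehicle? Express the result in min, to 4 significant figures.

T₂ ≈ 8038 min

Kepler's third law: T² ∝ a³, so T₂ = T₁ (a₂/a₁)^(3/2).
a₂/a₁ = 11.74, (a₂/a₁)^(3/2) = 40.23.
T₂ = 199.8 × 40.23 = 8038 min.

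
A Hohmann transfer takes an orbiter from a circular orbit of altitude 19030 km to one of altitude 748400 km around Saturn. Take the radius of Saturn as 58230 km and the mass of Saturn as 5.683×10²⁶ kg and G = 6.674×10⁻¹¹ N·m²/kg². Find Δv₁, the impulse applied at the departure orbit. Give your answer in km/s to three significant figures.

μ = GM = 6.674×10⁻¹¹ × 5.683×10²⁶ = 3.793×10¹⁶ m³/s².
r₁ = 58230 + 19030 = 77260 km = 7.7260×10⁷ m.
r₂ = 58230 + 748400 = 806630 km = 8.0663×10⁸ m.
Transfer ellipse a_t = (r₁ + r₂)/2 = 4.419×10⁸ m.
At r₁: circular v_c1 = √(μ/r₁) = 22160 m/s; transfer-perikrone v_p = √[μ(2/r₁ − 1/a_t)] = 29930 m/s.
Δv₁ = v_p − v_c1 = 7777 m/s.
= 7.777 km/s.

Δv ≈ 7.78 km/s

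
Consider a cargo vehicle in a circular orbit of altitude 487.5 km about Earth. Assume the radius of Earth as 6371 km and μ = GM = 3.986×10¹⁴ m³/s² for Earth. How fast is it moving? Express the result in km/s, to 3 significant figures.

r = 6371 + 487.5 = 6858.5 km = 6.8585×10⁶ m.
For a circular orbit v = √(μ/r) = √(3.986×10¹⁴ / 6.858×10⁶) = √(5.812×10⁷) = 7623 m/s.
That is 7.623 km/s.

v ≈ 7.62 km/s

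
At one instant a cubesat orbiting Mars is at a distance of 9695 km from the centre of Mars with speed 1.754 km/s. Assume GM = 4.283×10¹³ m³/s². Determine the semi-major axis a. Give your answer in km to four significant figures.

r = 9.695×10⁶ m.
Specific orbital energy ε = v²/2 − μ/r = (1754)²/2 − 4.283×10¹³/9.695×10⁶ = -2.879×10⁶ J/kg.
Since ε = −μ/(2a), a = −μ/(2ε) = 7.437×10⁶ m = 7437.1 km.

a ≈ 7437 km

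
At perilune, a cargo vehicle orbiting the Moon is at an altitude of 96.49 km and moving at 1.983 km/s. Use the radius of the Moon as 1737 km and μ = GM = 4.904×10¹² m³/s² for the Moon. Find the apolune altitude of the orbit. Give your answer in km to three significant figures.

r_p = 1737 + 96.49 = 1833.5 km = 1.833×10⁶ m.
Specific energy ε = v²/2 − μ/r = -7.085×10⁵ J/kg, so a = −μ/(2ε) = 3.461×10⁶ m.
The apsides satisfy r_p + r_a = 2a, so the apolune radius is 2a − r_p = 5.088×10⁶ m = 5087.8 km.
Apolune altitude = 5087.8 − 1737 = 3350.8 km.

apolune altitude ≈ 3350 km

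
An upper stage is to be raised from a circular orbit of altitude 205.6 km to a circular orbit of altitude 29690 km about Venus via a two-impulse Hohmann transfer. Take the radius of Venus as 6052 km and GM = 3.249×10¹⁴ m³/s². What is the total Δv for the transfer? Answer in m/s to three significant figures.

r₁ = 6052 + 205.6 = 6257.6 km = 6.2576×10⁶ m.
r₂ = 6052 + 29690 = 35742 km = 3.5742×10⁷ m.
Transfer ellipse a_t = (r₁ + r₂)/2 = 2.100×10⁷ m.
At r₁: circular v_c1 = √(μ/r₁) = 7206 m/s; transfer-periapsis v_p = √[μ(2/r₁ − 1/a_t)] = 9401 m/s.
Δv₁ = v_p − v_c1 = 2195 m/s.
At r₂: circular v_c2 = √(μ/r₂) = 3015 m/s; transfer-apoapsis v_a = √[μ(2/r₂ − 1/a_t)] = 1646 m/s.
Δv₂ = v_c2 − v_a = 1369 m/s.
Total Δv = Δv₁ + Δv₂ = 3564 m/s.

Δv_total ≈ 3560 m/s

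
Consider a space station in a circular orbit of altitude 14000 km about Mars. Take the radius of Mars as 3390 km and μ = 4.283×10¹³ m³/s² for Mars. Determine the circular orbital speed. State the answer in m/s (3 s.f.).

r = 3390 + 14000 = 17390 km = 1.7390×10⁷ m.
For a circular orbit v = √(μ/r) = √(4.283×10¹³ / 1.739×10⁷) = √(2.463×10⁶) = 1569 m/s.

v ≈ 1570 m/s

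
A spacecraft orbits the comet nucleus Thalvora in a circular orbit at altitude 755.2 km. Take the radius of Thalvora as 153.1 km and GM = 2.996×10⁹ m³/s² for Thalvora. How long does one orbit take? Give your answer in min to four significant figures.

r = 153.1 + 755.2 = 908.30 km = 9.0830×10⁵ m.
Kepler's third law: T = 2π√(r³/μ) = 2π√((9.083×10⁵)³ / 2.996×10⁹).
r³/μ = 2.501×10⁸ s², so T = 2π × 1.582×10⁴ = 9.937×10⁴ s.
Converting: 9.937×10⁴ s ÷ 60.00 = 1656 min.

T ≈ 1656 min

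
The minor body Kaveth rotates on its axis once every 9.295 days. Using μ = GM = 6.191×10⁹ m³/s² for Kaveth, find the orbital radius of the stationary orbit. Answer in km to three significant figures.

T = 9.295 days = 8.031×10⁵ s.
A synchronous orbit has period T, so by Kepler's third law a = (μT²/4π²)^(1/3).
μT²/4π² = 6.191×10⁹ × (8.031×10⁵)² / 39.48 = 1.011×10²⁰ m³.
a = 4.659×10⁶ m = 4659.2 km.

r_sync ≈ 4660 km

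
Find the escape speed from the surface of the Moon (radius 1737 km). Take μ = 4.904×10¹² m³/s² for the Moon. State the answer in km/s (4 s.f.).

v_esc ≈ 2.376 km/s

r = R = 1.737×10⁶ m.
Escape speed v_esc = √(2μ/r) = √(2 × 4.904×10¹² / 1.737×10⁶) = √(5.647×10⁶) = 2376 m/s.
= 2.376 km/s.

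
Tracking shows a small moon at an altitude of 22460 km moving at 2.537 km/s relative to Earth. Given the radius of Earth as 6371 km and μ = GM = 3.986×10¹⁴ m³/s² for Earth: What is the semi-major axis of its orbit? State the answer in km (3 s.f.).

r = 6371 + 22460 = 28831 km = 2.883×10⁷ m.
Specific orbital energy ε = v²/2 − μ/r = (2537)²/2 − 3.986×10¹⁴/2.883×10⁷ = -1.061×10⁷ J/kg.
Since ε = −μ/(2a), a = −μ/(2ε) = 1.879×10⁷ m = 18789 km.

a ≈ 18800 km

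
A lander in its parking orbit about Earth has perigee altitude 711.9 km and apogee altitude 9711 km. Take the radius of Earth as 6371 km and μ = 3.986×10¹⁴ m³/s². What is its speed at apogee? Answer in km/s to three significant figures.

r_p = 6371 + 711.9 = 7082.9 km = 7.0829×10⁶ m.
r_a = 6371 + 9711 = 16082 km = 1.6082×10⁷ m.
Semi-major axis a = (r_p + r_a)/2 = 11582 km = 1.158×10⁷ m.
Vis-viva: v² = μ(2/r − 1/a) = 3.986×10¹⁴ × (1.244×10⁻⁷ − 8.634×10⁻⁸) = 1.516×10⁷ m²/s².
v = 3893 m/s = 3.893 km/s.

v ≈ 3.89 km/s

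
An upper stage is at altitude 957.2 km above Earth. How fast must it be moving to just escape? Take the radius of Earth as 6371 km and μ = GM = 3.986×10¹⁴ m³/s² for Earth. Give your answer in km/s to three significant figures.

v_esc ≈ 10.4 km/s

r = 6371 + 957.2 = 7328.2 km = 7.3282×10⁶ m.
Escape speed v_esc = √(2μ/r) = √(2 × 3.986×10¹⁴ / 7.328×10⁶) = √(1.088×10⁸) = 10430 m/s.
= 10.43 km/s.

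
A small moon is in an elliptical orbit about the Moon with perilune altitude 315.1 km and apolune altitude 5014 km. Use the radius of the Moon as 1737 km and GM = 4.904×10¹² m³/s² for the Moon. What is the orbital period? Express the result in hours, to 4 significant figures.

T ≈ 7.278 hours

r_p = 1737 + 315.1 = 2052.1 km = 2.0521×10⁶ m.
r_a = 1737 + 5014 = 6751.0 km = 6.7510×10⁶ m.
Semi-major axis a = (r_p + r_a)/2 = (2052.1 + 6751.0)/2 = 4401.6 km = 4.402×10⁶ m.
By Kepler's third law T = 2π√(a³/μ) = 2π × 4.170×10³ = 2.620×10⁴ s.
= 7.278 hours.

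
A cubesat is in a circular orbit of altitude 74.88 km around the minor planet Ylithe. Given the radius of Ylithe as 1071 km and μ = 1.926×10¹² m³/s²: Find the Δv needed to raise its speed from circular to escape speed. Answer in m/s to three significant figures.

r = 1071 + 74.88 = 1145.9 km = 1.1459×10⁶ m.
Circular speed v_c = √(μ/r) = 1296 m/s.
Escape speed v_esc = √(2μ/r) = √2 × v_c = 1833 m/s.
Δv = v_esc − v_c = 537.0 m/s.

Δv ≈ 537 m/s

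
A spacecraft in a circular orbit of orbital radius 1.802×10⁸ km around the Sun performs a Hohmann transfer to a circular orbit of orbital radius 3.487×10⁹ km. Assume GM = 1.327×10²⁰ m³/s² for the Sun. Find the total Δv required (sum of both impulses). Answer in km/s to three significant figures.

r₁ = 1.802×10⁸ km = 1.802×10¹¹ m.
r₂ = 3.487×10⁹ km = 3.487×10¹² m.
Transfer ellipse a_t = (r₁ + r₂)/2 = 1.834×10¹² m.
At r₁: circular v_c1 = √(μ/r₁) = 27140 m/s; transfer-perihelion v_p = √[μ(2/r₁ − 1/a_t)] = 37420 m/s.
Δv₁ = v_p − v_c1 = 10290 m/s.
At r₂: circular v_c2 = √(μ/r₂) = 6169 m/s; transfer-aphelion v_a = √[μ(2/r₂ − 1/a_t)] = 1934 m/s.
Δv₂ = v_c2 − v_a = 4235 m/s.
Total Δv = Δv₁ + Δv₂ = 14520 m/s = 14.52 km/s.

Δv_total ≈ 14.5 km/s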